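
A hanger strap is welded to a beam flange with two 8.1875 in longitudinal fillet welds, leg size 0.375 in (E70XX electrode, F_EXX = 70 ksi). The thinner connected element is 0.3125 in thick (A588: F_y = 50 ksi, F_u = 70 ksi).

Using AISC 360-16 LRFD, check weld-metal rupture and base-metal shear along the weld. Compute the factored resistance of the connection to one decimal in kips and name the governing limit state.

Weld metal: throat = 0.707×0.375 = 0.26513 in, L = 2×8.1875 = 16.375 in. φR_n = 0.75 × 0.6 × 70 × 0.26513 × 16.375 = 136.8 kips.
Base metal shear (0.3125 in plate): yield φR_n = 1.0×0.6×50×0.3125×16.375 = 153.5 kips; rupture φR_n = 0.75×0.6×70×0.3125×16.375 = 161.2 kips; take 153.5 kips (yield).
Governing: min(136.8, 153.5) = 136.8 kips → weld metal.

136.8 kips (weld metal governs)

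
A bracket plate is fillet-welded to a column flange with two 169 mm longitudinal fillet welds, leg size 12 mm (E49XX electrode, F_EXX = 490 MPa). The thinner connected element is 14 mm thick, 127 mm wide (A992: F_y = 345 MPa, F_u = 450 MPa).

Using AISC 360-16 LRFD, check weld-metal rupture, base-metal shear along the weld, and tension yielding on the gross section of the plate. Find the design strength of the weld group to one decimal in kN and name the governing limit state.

552.1 kN (gross-section yield governs)

Weld metal: throat = 0.707×12 = 8.484 mm, L = 2×169 = 338 mm. φR_n = 0.75 × 0.6 × 490 × 8.484 × 338 = 632.3 kN.
Base metal shear (14 mm plate): yield φR_n = 1.0×0.6×345×14×338 = 979.5 kN; rupture φR_n = 0.75×0.6×450×14×338 = 958.2 kN; take 958.2 kN (rupture).
Tension yield (gross): A_g = 127×14 = 1778 mm². φR_n = 0.90 × 345 × 1778 = 552.1 kN.
Governing: min(632.3, 958.2, 552.1) = 552.1 kN → gross-section yield.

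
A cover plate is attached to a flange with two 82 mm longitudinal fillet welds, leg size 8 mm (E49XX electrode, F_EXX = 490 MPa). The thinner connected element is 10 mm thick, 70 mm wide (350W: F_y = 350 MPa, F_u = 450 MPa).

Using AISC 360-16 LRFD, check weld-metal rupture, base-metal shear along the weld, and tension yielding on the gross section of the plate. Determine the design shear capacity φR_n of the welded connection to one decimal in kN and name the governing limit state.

Weld metal: throat = 0.707×8 = 5.656 mm, L = 2×82 = 164 mm. φR_n = 0.75 × 0.6 × 490 × 5.656 × 164 = 204.5 kN.
Base metal shear (10 mm plate): yield φR_n = 1.0×0.6×350×10×164 = 344.4 kN; rupture φR_n = 0.75×0.6×450×10×164 = 332.1 kN; take 332.1 kN (rupture).
Tension yield (gross): A_g = 70×10 = 700 mm². φR_n = 0.90 × 350 × 700 = 220.5 kN.
Governing: min(204.5, 332.1, 220.5) = 204.5 kN → weld metal.

204.5 kN (weld metal governs)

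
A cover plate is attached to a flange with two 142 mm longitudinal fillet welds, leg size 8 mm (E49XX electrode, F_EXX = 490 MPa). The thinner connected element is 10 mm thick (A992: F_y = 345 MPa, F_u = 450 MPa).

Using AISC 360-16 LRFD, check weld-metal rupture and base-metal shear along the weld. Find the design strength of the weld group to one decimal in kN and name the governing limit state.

Weld metal: throat = 0.707×8 = 5.656 mm, L = 2×142 = 284 mm. φR_n = 0.75 × 0.6 × 490 × 5.656 × 284 = 354.2 kN.
Base metal shear (10 mm plate): yield φR_n = 1.0×0.6×345×10×284 = 587.9 kN; rupture φR_n = 0.75×0.6×450×10×284 = 575.1 kN; take 575.1 kN (rupture).
Governing: min(354.2, 575.1) = 354.2 kN → weld metal.

354.2 kN (weld metal governs)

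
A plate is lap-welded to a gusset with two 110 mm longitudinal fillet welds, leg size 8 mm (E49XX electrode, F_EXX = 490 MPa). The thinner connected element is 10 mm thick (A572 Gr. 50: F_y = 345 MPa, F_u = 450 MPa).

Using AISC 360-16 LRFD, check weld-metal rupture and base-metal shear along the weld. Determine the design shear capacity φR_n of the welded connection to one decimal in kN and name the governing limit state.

Weld metal: throat = 0.707×8 = 5.656 mm, L = 2×110 = 220 mm. φR_n = 0.75 × 0.6 × 490 × 5.656 × 220 = 274.4 kN.
Base metal shear (10 mm plate): yield φR_n = 1.0×0.6×345×10×220 = 455.4 kN; rupture φR_n = 0.75×0.6×450×10×220 = 445.5 kN; take 445.5 kN (rupture).
Governing: min(274.4, 445.5) = 274.4 kN → weld metal.

274.4 kN (weld metal governs)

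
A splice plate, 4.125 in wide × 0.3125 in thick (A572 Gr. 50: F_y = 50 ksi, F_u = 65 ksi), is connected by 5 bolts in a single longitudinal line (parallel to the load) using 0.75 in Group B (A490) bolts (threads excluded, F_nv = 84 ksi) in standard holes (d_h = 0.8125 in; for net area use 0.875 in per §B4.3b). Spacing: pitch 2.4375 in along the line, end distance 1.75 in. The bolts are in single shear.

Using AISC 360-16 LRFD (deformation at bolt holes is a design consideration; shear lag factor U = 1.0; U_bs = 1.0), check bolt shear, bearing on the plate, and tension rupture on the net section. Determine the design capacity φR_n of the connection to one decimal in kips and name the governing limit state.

49.5 kips (net-section rupture governs)

Bolt shear: A_b = π(0.75)²/4 = 0.44179 in². φR_n = 0.75 × 84 × 0.44179 × 5 × 1 = 139.2 kips.
Bearing (0.3125 in plate, F_u = 65 ksi): end bolts L_c = 1.75 − 0.8125/2 = 1.34375, R_n = min(1.2×1.34375×0.3125×65, 2.4×0.75×0.3125×65) = 32.754 kips/bolt; interior L_c = 2.4375 − 0.8125 = 1.625, R_n = 36.563 kips/bolt. φR_n = 0.75 × (1×32.754 + 4×36.563) = 134.3 kips.
Tension rupture (net): A_n = (4.125 − 1×0.875)×0.3125 = 1.0156 in² (U = 1.0, A_e = A_n). φR_n = 0.75 × 65 × 1.0156 = 49.5 kips.
Governing: min(139.2, 134.3, 49.5) = 49.5 kips → net-section rupture.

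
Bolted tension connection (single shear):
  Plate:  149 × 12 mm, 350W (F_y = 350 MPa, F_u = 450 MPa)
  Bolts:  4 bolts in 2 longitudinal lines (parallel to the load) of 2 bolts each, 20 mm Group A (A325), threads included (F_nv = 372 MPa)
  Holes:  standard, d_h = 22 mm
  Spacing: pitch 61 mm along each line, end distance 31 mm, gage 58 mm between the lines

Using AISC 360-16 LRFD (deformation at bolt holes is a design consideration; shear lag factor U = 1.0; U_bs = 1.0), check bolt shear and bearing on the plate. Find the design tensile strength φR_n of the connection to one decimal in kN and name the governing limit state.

Bolt shear: A_b = π(20)²/4 = 314.16 mm². φR_n = 0.75 × 372 × 314.16 × 4 × 1 = 350.6 kN.
Bearing (12 mm plate, F_u = 450 MPa): end bolts L_c = 31 − 22/2 = 20, R_n = min(1.2×20×12×450, 2.4×20×12×450) = 129.6 kN/bolt; interior L_c = 61 − 22 = 39, R_n = 252.72 kN/bolt. φR_n = 0.75 × (2×129.6 + 2×252.72) = 573.5 kN.
Governing: min(350.6, 573.5) = 350.6 kN → bolt shear.

350.6 kN (bolt shear governs)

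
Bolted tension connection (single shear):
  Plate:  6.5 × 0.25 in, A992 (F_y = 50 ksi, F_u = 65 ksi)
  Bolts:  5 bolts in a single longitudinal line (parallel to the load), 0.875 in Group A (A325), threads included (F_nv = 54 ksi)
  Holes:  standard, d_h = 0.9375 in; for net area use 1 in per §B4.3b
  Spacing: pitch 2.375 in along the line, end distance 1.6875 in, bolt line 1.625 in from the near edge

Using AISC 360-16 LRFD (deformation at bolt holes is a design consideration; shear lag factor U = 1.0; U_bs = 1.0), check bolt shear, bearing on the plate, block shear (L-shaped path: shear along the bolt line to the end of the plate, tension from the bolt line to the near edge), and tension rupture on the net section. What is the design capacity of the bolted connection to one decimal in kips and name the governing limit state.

62.6 kips (block shear governs)

Bolt shear: A_b = π(0.875)²/4 = 0.60132 in². φR_n = 0.75 × 54 × 0.60132 × 5 × 1 = 121.8 kips.
Bearing (0.25 in plate, F_u = 65 ksi): end bolts L_c = 1.6875 − 0.9375/2 = 1.21875, R_n = min(1.2×1.21875×0.25×65, 2.4×0.875×0.25×65) = 23.766 kips/bolt; interior L_c = 2.375 − 0.9375 = 1.4375, R_n = 28.031 kips/bolt. φR_n = 0.75 × (1×23.766 + 4×28.031) = 101.9 kips.
Block shear: shear path 1×[1.6875+4×2.375] = 1×11.1875 in, A_gv = 2.7969, A_nv = 1×(11.1875 − 4.5×1)×0.25 = 1.6719 in²; tension to near edge: (1.625 − 0.5×1)×0.25 = 0.28125 in². R_n = min(0.6×65×1.6719, 0.6×50×2.7969) + 1.0×65×0.28125 = min(65.204, 83.907) + 18.281 = 83.485 kips. φR_n = 0.75 × 83.485 = 62.6 kips.
Tension rupture (net): A_n = (6.5 − 1×1)×0.25 = 1.375 in² (U = 1.0, A_e = A_n). φR_n = 0.75 × 65 × 1.375 = 67.0 kips.
Governing: min(121.8, 101.9, 62.6, 67.0) = 62.6 kips → block shear.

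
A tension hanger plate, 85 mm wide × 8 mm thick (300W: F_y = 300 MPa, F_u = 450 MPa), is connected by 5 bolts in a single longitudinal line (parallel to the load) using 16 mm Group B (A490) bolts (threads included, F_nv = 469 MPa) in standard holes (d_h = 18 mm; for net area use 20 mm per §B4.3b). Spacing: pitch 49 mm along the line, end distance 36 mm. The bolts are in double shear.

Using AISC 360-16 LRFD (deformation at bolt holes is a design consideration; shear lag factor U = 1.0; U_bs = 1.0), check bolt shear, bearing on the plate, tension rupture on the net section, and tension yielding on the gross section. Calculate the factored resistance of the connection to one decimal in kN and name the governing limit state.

Bolt shear: A_b = π(16)²/4 = 201.06 mm². φR_n = 0.75 × 469 × 201.06 × 5 × 2 = 707.2 kN.
Bearing (8 mm plate, F_u = 450 MPa): end bolts L_c = 36 − 18/2 = 27, R_n = min(1.2×27×8×450, 2.4×16×8×450) = 116.64 kN/bolt; interior L_c = 49 − 18 = 31, R_n = 133.92 kN/bolt. φR_n = 0.75 × (1×116.64 + 4×133.92) = 489.2 kN.
Tension rupture (net): A_n = (85 − 1×20)×8 = 520 mm² (U = 1.0, A_e = A_n). φR_n = 0.75 × 450 × 520 = 175.5 kN.
Tension yield (gross): A_g = 85×8 = 680 mm². φR_n = 0.90 × 300 × 680 = 183.6 kN.
Governing: min(707.2, 489.2, 175.5, 183.6) = 175.5 kN → net-section rupture.

175.5 kN (net-section rupture governs)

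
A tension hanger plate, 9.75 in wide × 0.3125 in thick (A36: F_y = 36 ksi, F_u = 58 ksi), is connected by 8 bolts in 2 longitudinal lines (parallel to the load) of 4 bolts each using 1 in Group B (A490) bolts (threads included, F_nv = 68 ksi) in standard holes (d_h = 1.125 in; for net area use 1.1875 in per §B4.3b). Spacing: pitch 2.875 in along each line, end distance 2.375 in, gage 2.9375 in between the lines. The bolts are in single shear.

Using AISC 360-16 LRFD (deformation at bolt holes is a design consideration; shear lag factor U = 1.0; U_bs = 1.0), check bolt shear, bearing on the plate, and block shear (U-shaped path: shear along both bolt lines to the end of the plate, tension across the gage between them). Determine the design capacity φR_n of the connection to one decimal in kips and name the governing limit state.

135.2 kips (block shear governs)

Bolt shear: A_b = π(1)²/4 = 0.7854 in². φR_n = 0.75 × 68 × 0.7854 × 8 × 1 = 320.4 kips.
Bearing (0.3125 in plate, F_u = 58 ksi): end bolts L_c = 2.375 − 1.125/2 = 1.8125, R_n = min(1.2×1.8125×0.3125×58, 2.4×1×0.3125×58) = 39.422 kips/bolt; interior L_c = 2.875 − 1.125 = 1.75, R_n = 38.063 kips/bolt. φR_n = 0.75 × (2×39.422 + 6×38.063) = 230.4 kips.
Block shear: shear path 2×[2.375+3×2.875] = 2×11 in, A_gv = 6.875, A_nv = 2×(11 − 3.5×1.1875)×0.3125 = 4.2773 in²; tension across gage: (2.9375 − 1×1.1875)×0.3125 = 0.54688 in². R_n = min(0.6×58×4.2773, 0.6×36×6.875) + 1.0×58×0.54688 = min(148.85, 148.5) + 31.719 = 180.22 kips. φR_n = 0.75 × 180.22 = 135.2 kips.
Governing: min(320.4, 230.4, 135.2) = 135.2 kips → block shear.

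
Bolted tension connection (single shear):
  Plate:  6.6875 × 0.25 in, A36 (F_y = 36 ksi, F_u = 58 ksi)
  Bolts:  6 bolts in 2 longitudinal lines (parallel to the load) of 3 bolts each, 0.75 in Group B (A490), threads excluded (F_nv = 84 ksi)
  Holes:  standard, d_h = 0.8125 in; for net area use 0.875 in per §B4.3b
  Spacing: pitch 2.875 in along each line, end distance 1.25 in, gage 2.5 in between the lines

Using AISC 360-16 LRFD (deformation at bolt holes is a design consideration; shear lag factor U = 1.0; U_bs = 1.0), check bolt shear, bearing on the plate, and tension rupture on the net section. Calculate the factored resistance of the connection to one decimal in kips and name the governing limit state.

53.7 kips (net-section rupture governs)

Bolt shear: A_b = π(0.75)²/4 = 0.44179 in². φR_n = 0.75 × 84 × 0.44179 × 6 × 1 = 167.0 kips.
Bearing (0.25 in plate, F_u = 58 ksi): end bolts L_c = 1.25 − 0.8125/2 = 0.84375, R_n = min(1.2×0.84375×0.25×58, 2.4×0.75×0.25×58) = 14.681 kips/bolt; interior L_c = 2.875 − 0.8125 = 2.0625, R_n = 26.1 kips/bolt. φR_n = 0.75 × (2×14.681 + 4×26.1) = 100.3 kips.
Tension rupture (net): A_n = (6.6875 − 2×0.875)×0.25 = 1.2344 in² (U = 1.0, A_e = A_n). φR_n = 0.75 × 58 × 1.2344 = 53.7 kips.
Governing: min(167.0, 100.3, 53.7) = 53.7 kips → net-section rupture.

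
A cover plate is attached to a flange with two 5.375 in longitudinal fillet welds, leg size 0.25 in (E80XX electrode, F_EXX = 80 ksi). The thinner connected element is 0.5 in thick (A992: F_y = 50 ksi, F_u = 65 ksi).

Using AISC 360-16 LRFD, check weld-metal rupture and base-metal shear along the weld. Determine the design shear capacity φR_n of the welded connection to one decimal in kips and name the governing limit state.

Weld metal: throat = 0.707×0.25 = 0.17675 in, L = 2×5.375 = 10.75 in. φR_n = 0.75 × 0.6 × 80 × 0.17675 × 10.75 = 68.4 kips.
Base metal shear (0.5 in plate): yield φR_n = 1.0×0.6×50×0.5×10.75 = 161.3 kips; rupture φR_n = 0.75×0.6×65×0.5×10.75 = 157.2 kips; take 157.2 kips (rupture).
Governing: min(68.4, 157.2) = 68.4 kips → weld metal.

68.4 kips (weld metal governs)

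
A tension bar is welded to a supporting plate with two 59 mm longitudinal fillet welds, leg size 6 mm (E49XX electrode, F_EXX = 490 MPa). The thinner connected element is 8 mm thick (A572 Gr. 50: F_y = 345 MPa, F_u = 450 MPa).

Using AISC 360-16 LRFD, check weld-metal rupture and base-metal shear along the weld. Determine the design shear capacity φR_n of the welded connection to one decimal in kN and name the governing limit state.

110.4 kN (weld metal governs)

Weld metal: throat = 0.707×6 = 4.242 mm, L = 2×59 = 118 mm. φR_n = 0.75 × 0.6 × 490 × 4.242 × 118 = 110.4 kN.
Base metal shear (8 mm plate): yield φR_n = 1.0×0.6×345×8×118 = 195.4 kN; rupture φR_n = 0.75×0.6×450×8×118 = 191.2 kN; take 191.2 kN (rupture).
Governing: min(110.4, 191.2) = 110.4 kN → weld metal.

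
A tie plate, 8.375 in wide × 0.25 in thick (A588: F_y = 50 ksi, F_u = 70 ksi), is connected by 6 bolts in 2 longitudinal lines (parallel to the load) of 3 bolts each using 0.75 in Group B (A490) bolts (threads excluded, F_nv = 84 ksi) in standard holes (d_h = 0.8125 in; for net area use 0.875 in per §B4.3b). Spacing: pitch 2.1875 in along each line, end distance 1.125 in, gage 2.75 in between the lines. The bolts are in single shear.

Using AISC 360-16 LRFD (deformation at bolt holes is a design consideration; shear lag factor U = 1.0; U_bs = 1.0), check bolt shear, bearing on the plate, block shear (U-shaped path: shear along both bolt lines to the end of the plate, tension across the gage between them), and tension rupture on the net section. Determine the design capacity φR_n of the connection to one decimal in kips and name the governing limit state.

Bolt shear: A_b = π(0.75)²/4 = 0.44179 in². φR_n = 0.75 × 84 × 0.44179 × 6 × 1 = 167.0 kips.
Bearing (0.25 in plate, F_u = 70 ksi): end bolts L_c = 1.125 − 0.8125/2 = 0.71875, R_n = min(1.2×0.71875×0.25×70, 2.4×0.75×0.25×70) = 15.094 kips/bolt; interior L_c = 2.1875 − 0.8125 = 1.375, R_n = 28.875 kips/bolt. φR_n = 0.75 × (2×15.094 + 4×28.875) = 109.3 kips.
Block shear: shear path 2×[1.125+2×2.1875] = 2×5.5 in, A_gv = 2.75, A_nv = 2×(5.5 − 2.5×0.875)×0.25 = 1.6563 in²; tension across gage: (2.75 − 1×0.875)×0.25 = 0.46875 in². R_n = min(0.6×70×1.6563, 0.6×50×2.75) + 1.0×70×0.46875 = min(69.565, 82.5) + 32.813 = 102.38 kips. φR_n = 0.75 × 102.38 = 76.8 kips.
Tension rupture (net): A_n = (8.375 − 2×0.875)×0.25 = 1.6563 in² (U = 1.0, A_e = A_n). φR_n = 0.75 × 70 × 1.6563 = 87.0 kips.
Governing: min(167.0, 109.3, 76.8, 87.0) = 76.8 kips → block shear.

76.8 kips (block shear governs)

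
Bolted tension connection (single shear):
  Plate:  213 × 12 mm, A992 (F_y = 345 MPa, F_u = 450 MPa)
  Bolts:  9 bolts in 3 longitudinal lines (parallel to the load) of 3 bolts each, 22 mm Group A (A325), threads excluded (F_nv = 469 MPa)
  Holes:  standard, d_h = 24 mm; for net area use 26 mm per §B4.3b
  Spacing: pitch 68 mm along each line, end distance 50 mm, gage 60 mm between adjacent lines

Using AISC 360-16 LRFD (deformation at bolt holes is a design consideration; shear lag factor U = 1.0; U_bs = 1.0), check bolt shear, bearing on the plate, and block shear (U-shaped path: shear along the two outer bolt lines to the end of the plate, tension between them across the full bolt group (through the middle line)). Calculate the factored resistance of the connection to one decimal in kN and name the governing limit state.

863.5 kN (block shear governs)

Bolt shear: A_b = π(22)²/4 = 380.13 mm². φR_n = 0.75 × 469 × 380.13 × 9 × 1 = 1203.4 kN.
Bearing (12 mm plate, F_u = 450 MPa): end bolts L_c = 50 − 24/2 = 38, R_n = min(1.2×38×12×450, 2.4×22×12×450) = 246.24 kN/bolt; interior L_c = 68 − 24 = 44, R_n = 285.12 kN/bolt. φR_n = 0.75 × (3×246.24 + 6×285.12) = 1837.1 kN.
Block shear: shear path 2×[50+2×68] = 2×186 mm, A_gv = 4464, A_nv = 2×(186 − 2.5×26)×12 = 2904 mm²; tension across gage: (120 − 2×26)×12 = 816 mm². R_n = min(0.6×450×2904, 0.6×345×4464) + 1.0×450×816 = min(784.08, 924.05) + 367.2 = 1151.3 kN. φR_n = 0.75 × 1151.3 = 863.5 kN.
Governing: min(1203.4, 1837.1, 863.5) = 863.5 kN → block shear.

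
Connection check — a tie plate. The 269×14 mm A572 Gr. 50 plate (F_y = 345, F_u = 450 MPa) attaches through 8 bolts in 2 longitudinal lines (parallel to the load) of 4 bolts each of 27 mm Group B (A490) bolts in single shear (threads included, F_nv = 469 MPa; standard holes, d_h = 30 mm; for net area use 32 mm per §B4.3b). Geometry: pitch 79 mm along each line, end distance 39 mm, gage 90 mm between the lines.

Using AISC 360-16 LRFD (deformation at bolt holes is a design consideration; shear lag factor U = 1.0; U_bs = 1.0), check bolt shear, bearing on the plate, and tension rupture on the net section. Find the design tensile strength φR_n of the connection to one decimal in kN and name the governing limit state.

Bolt shear: A_b = π(27)²/4 = 572.56 mm². φR_n = 0.75 × 469 × 572.56 × 8 × 1 = 1611.2 kN.
Bearing (14 mm plate, F_u = 450 MPa): end bolts L_c = 39 − 30/2 = 24, R_n = min(1.2×24×14×450, 2.4×27×14×450) = 181.44 kN/bolt; interior L_c = 79 − 30 = 49, R_n = 370.44 kN/bolt. φR_n = 0.75 × (2×181.44 + 6×370.44) = 1939.1 kN.
Tension rupture (net): A_n = (269 − 2×32)×14 = 2870 mm² (U = 1.0, A_e = A_n). φR_n = 0.75 × 450 × 2870 = 968.6 kN.
Governing: min(1611.2, 1939.1, 968.6) = 968.6 kN → net-section rupture.

968.6 kN (net-section rupture governs)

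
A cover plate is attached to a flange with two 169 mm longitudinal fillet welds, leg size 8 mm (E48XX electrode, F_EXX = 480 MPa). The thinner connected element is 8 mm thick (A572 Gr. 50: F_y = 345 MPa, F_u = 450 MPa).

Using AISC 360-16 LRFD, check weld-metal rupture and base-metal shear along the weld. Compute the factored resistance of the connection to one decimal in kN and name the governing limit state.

Weld metal: throat = 0.707×8 = 5.656 mm, L = 2×169 = 338 mm. φR_n = 0.75 × 0.6 × 480 × 5.656 × 338 = 412.9 kN.
Base metal shear (8 mm plate): yield φR_n = 1.0×0.6×345×8×338 = 559.7 kN; rupture φR_n = 0.75×0.6×450×8×338 = 547.6 kN; take 547.6 kN (rupture).
Governing: min(412.9, 547.6) = 412.9 kN → weld metal.

412.9 kN (weld metal governs)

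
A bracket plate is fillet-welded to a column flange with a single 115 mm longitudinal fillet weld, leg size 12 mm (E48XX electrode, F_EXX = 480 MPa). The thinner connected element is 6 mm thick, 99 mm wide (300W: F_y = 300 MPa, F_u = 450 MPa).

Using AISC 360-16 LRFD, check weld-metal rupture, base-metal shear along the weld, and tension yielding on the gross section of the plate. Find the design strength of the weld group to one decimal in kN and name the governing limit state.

Weld metal: throat = 0.707×12 = 8.484 mm, L = 115 mm. φR_n = 0.75 × 0.6 × 480 × 8.484 × 115 = 210.7 kN.
Base metal shear (6 mm plate): yield φR_n = 1.0×0.6×300×6×115 = 124.2 kN; rupture φR_n = 0.75×0.6×450×6×115 = 139.7 kN; take 124.2 kN (yield).
Tension yield (gross): A_g = 99×6 = 594 mm². φR_n = 0.90 × 300 × 594 = 160.4 kN.
Governing: min(210.7, 124.2, 160.4) = 124.2 kN → base-metal shear.

124.2 kN (base-metal shear governs)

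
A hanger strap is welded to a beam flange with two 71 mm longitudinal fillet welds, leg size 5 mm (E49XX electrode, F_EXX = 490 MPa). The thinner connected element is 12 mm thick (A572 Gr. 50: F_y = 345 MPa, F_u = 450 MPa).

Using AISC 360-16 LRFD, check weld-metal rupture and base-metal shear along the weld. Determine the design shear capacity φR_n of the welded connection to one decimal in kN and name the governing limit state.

Weld metal: throat = 0.707×5 = 3.535 mm, L = 2×71 = 142 mm. φR_n = 0.75 × 0.6 × 490 × 3.535 × 142 = 110.7 kN.
Base metal shear (12 mm plate): yield φR_n = 1.0×0.6×345×12×142 = 352.7 kN; rupture φR_n = 0.75×0.6×450×12×142 = 345.1 kN; take 345.1 kN (rupture).
Governing: min(110.7, 345.1) = 110.7 kN → weld metal.

110.7 kN (weld metal governs)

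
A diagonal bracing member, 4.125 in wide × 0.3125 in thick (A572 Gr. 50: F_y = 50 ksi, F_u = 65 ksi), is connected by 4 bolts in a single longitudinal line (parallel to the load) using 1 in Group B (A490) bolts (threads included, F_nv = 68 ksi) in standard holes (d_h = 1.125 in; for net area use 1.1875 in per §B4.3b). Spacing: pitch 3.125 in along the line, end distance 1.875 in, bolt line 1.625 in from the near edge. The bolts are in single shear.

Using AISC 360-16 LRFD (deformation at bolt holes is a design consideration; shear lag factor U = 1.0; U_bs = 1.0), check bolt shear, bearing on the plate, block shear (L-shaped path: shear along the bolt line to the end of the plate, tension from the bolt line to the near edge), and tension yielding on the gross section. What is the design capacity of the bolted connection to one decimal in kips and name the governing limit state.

Bolt shear: A_b = π(1)²/4 = 0.7854 in². φR_n = 0.75 × 68 × 0.7854 × 4 × 1 = 160.2 kips.
Bearing (0.3125 in plate, F_u = 65 ksi): end bolts L_c = 1.875 − 1.125/2 = 1.3125, R_n = min(1.2×1.3125×0.3125×65, 2.4×1×0.3125×65) = 31.992 kips/bolt; interior L_c = 3.125 − 1.125 = 2, R_n = 48.75 kips/bolt. φR_n = 0.75 × (1×31.992 + 3×48.75) = 133.7 kips.
Block shear: shear path 1×[1.875+3×3.125] = 1×11.25 in, A_gv = 3.5156, A_nv = 1×(11.25 − 3.5×1.1875)×0.3125 = 2.2168 in²; tension to near edge: (1.625 − 0.5×1.1875)×0.3125 = 0.32227 in². R_n = min(0.6×65×2.2168, 0.6×50×3.5156) + 1.0×65×0.32227 = min(86.455, 105.47) + 20.948 = 107.4 kips. φR_n = 0.75 × 107.4 = 80.6 kips.
Tension yield (gross): A_g = 4.125×0.3125 = 1.2891 in². φR_n = 0.90 × 50 × 1.2891 = 58.0 kips.
Governing: min(160.2, 133.7, 80.6, 58.0) = 58.0 kips → gross-section yield.

58.0 kips (gross-section yield governs)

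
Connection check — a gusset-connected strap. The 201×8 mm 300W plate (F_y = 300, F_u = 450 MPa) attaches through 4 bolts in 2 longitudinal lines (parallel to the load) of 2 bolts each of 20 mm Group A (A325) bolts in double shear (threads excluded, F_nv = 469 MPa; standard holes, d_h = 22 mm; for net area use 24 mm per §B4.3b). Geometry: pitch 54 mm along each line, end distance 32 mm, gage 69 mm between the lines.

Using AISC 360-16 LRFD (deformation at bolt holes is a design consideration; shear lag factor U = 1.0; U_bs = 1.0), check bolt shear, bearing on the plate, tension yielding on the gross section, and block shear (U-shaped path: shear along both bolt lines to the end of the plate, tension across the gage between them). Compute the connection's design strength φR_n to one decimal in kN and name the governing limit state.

Bolt shear: A_b = π(20)²/4 = 314.16 mm². φR_n = 0.75 × 469 × 314.16 × 4 × 2 = 884.0 kN.
Bearing (8 mm plate, F_u = 450 MPa): end bolts L_c = 32 − 22/2 = 21, R_n = min(1.2×21×8×450, 2.4×20×8×450) = 90.72 kN/bolt; interior L_c = 54 − 22 = 32, R_n = 138.24 kN/bolt. φR_n = 0.75 × (2×90.72 + 2×138.24) = 343.4 kN.
Tension yield (gross): A_g = 201×8 = 1608 mm². φR_n = 0.90 × 300 × 1608 = 434.2 kN.
Block shear: shear path 2×[32+1×54] = 2×86 mm, A_gv = 1376, A_nv = 2×(86 − 1.5×24)×8 = 800 mm²; tension across gage: (69 − 1×24)×8 = 360 mm². R_n = min(0.6×450×800, 0.6×300×1376) + 1.0×450×360 = min(216, 247.68) + 162 = 378 kN. φR_n = 0.75 × 378 = 283.5 kN.
Governing: min(884.0, 343.4, 434.2, 283.5) = 283.5 kN → block shear.

283.5 kN (block shear governs)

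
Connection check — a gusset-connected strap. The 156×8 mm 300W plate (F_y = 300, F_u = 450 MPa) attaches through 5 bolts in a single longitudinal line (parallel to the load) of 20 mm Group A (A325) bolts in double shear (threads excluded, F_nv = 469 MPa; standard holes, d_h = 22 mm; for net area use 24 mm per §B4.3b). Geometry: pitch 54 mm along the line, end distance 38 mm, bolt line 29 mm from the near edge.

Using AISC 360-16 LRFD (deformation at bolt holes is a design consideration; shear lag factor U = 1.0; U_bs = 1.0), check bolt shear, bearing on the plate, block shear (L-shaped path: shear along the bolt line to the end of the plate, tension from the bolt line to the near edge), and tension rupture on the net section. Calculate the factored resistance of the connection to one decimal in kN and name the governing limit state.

Bolt shear: A_b = π(20)²/4 = 314.16 mm². φR_n = 0.75 × 469 × 314.16 × 5 × 2 = 1105.1 kN.
Bearing (8 mm plate, F_u = 450 MPa): end bolts L_c = 38 − 22/2 = 27, R_n = min(1.2×27×8×450, 2.4×20×8×450) = 116.64 kN/bolt; interior L_c = 54 − 22 = 32, R_n = 138.24 kN/bolt. φR_n = 0.75 × (1×116.64 + 4×138.24) = 502.2 kN.
Block shear: shear path 1×[38+4×54] = 1×254 mm, A_gv = 2032, A_nv = 1×(254 − 4.5×24)×8 = 1168 mm²; tension to near edge: (29 − 0.5×24)×8 = 136 mm². R_n = min(0.6×450×1168, 0.6×300×2032) + 1.0×450×136 = min(315.36, 365.76) + 61.2 = 376.56 kN. φR_n = 0.75 × 376.56 = 282.4 kN.
Tension rupture (net): A_n = (156 − 1×24)×8 = 1056 mm² (U = 1.0, A_e = A_n). φR_n = 0.75 × 450 × 1056 = 356.4 kN.
Governing: min(1105.1, 502.2, 282.4, 356.4) = 282.4 kN → block shear.

282.4 kN (block shear governs)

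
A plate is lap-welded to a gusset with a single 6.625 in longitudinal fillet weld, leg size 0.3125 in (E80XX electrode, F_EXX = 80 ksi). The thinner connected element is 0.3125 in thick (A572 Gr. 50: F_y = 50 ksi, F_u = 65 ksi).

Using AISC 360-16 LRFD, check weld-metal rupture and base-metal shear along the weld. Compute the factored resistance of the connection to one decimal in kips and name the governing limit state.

Weld metal: throat = 0.707×0.3125 = 0.22094 in, L = 6.625 in. φR_n = 0.75 × 0.6 × 80 × 0.22094 × 6.625 = 52.7 kips.
Base metal shear (0.3125 in plate): yield φR_n = 1.0×0.6×50×0.3125×6.625 = 62.1 kips; rupture φR_n = 0.75×0.6×65×0.3125×6.625 = 60.6 kips; take 60.6 kips (rupture).
Governing: min(52.7, 60.6) = 52.7 kips → weld metal.

52.7 kips (weld metal governs)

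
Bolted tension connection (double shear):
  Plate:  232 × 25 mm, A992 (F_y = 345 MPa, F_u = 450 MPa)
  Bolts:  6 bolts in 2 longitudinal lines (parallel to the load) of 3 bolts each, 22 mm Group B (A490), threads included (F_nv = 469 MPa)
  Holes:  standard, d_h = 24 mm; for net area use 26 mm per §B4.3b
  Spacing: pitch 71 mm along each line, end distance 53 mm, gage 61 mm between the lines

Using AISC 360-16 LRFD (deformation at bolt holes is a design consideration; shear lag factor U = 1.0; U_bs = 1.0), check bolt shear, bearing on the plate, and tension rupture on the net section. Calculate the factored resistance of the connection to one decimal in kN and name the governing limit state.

Bolt shear: A_b = π(22)²/4 = 380.13 mm². φR_n = 0.75 × 469 × 380.13 × 6 × 2 = 1604.5 kN.
Bearing (25 mm plate, F_u = 450 MPa): end bolts L_c = 53 − 24/2 = 41, R_n = min(1.2×41×25×450, 2.4×22×25×450) = 553.5 kN/bolt; interior L_c = 71 − 24 = 47, R_n = 594 kN/bolt. φR_n = 0.75 × (2×553.5 + 4×594) = 2612.3 kN.
Tension rupture (net): A_n = (232 − 2×26)×25 = 4500 mm² (U = 1.0, A_e = A_n). φR_n = 0.75 × 450 × 4500 = 1518.8 kN.
Governing: min(1604.5, 2612.3, 1518.8) = 1518.8 kN → net-section rupture.

1518.8 kN (net-section rupture governs)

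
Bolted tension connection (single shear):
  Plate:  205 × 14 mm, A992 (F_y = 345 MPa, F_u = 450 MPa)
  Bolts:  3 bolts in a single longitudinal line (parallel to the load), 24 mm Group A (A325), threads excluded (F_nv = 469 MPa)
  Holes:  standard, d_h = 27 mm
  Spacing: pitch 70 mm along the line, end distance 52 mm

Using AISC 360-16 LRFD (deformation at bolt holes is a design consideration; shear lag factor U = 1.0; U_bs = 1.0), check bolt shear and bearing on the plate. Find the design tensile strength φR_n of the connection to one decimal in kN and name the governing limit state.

Bolt shear: A_b = π(24)²/4 = 452.39 mm². φR_n = 0.75 × 469 × 452.39 × 3 × 1 = 477.4 kN.
Bearing (14 mm plate, F_u = 450 MPa): end bolts L_c = 52 − 27/2 = 38.5, R_n = min(1.2×38.5×14×450, 2.4×24×14×450) = 291.06 kN/bolt; interior L_c = 70 − 27 = 43, R_n = 325.08 kN/bolt. φR_n = 0.75 × (1×291.06 + 2×325.08) = 705.9 kN.
Governing: min(477.4, 705.9) = 477.4 kN → bolt shear.

477.4 kN (bolt shear governs)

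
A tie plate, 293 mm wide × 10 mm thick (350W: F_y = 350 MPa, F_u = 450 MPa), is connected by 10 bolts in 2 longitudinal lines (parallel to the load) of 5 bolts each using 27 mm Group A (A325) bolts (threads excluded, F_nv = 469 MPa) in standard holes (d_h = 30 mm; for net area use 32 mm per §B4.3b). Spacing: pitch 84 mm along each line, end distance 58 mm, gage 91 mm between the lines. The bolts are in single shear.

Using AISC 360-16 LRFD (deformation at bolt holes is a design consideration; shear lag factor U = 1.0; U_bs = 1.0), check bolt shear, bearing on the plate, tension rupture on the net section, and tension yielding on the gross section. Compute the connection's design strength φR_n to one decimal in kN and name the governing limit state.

Bolt shear: A_b = π(27)²/4 = 572.56 mm². φR_n = 0.75 × 469 × 572.56 × 10 × 1 = 2014.0 kN.
Bearing (10 mm plate, F_u = 450 MPa): end bolts L_c = 58 − 30/2 = 43, R_n = min(1.2×43×10×450, 2.4×27×10×450) = 232.2 kN/bolt; interior L_c = 84 − 30 = 54, R_n = 291.6 kN/bolt. φR_n = 0.75 × (2×232.2 + 8×291.6) = 2097.9 kN.
Tension rupture (net): A_n = (293 − 2×32)×10 = 2290 mm² (U = 1.0, A_e = A_n). φR_n = 0.75 × 450 × 2290 = 772.9 kN.
Tension yield (gross): A_g = 293×10 = 2930 mm². φR_n = 0.90 × 350 × 2930 = 923.0 kN.
Governing: min(2014.0, 2097.9, 772.9, 923.0) = 772.9 kN → net-section rupture.

772.9 kN (net-section rupture governs)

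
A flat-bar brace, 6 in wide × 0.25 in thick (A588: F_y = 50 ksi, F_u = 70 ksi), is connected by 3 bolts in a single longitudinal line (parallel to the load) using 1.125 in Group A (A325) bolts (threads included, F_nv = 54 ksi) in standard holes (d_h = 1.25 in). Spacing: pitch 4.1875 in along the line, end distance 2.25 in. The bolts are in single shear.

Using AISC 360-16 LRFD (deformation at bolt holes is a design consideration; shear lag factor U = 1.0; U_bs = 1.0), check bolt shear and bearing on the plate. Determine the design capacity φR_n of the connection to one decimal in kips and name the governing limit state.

Bolt shear: A_b = π(1.125)²/4 = 0.99402 in². φR_n = 0.75 × 54 × 0.99402 × 3 × 1 = 120.8 kips.
Bearing (0.25 in plate, F_u = 70 ksi): end bolts L_c = 2.25 − 1.25/2 = 1.625, R_n = min(1.2×1.625×0.25×70, 2.4×1.125×0.25×70) = 34.125 kips/bolt; interior L_c = 4.1875 − 1.25 = 2.9375, R_n = 47.25 kips/bolt. φR_n = 0.75 × (1×34.125 + 2×47.25) = 96.5 kips.
Governing: min(120.8, 96.5) = 96.5 kips → bearing.

96.5 kips (bearing governs)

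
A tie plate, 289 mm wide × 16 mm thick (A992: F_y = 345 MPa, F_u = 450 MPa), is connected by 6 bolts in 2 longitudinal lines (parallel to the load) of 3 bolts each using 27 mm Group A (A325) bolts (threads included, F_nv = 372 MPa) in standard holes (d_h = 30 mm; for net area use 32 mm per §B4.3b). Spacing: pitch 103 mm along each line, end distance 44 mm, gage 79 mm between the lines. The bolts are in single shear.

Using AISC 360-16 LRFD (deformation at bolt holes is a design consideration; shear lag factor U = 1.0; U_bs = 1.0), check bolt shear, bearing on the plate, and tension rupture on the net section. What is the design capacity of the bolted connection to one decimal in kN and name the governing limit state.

Bolt shear: A_b = π(27)²/4 = 572.56 mm². φR_n = 0.75 × 372 × 572.56 × 6 × 1 = 958.5 kN.
Bearing (16 mm plate, F_u = 450 MPa): end bolts L_c = 44 − 30/2 = 29, R_n = min(1.2×29×16×450, 2.4×27×16×450) = 250.56 kN/bolt; interior L_c = 103 − 30 = 73, R_n = 466.56 kN/bolt. φR_n = 0.75 × (2×250.56 + 4×466.56) = 1775.5 kN.
Tension rupture (net): A_n = (289 − 2×32)×16 = 3600 mm² (U = 1.0, A_e = A_n). φR_n = 0.75 × 450 × 3600 = 1215.0 kN.
Governing: min(958.5, 1775.5, 1215.0) = 958.5 kN → bolt shear.

958.5 kN (bolt shear governs)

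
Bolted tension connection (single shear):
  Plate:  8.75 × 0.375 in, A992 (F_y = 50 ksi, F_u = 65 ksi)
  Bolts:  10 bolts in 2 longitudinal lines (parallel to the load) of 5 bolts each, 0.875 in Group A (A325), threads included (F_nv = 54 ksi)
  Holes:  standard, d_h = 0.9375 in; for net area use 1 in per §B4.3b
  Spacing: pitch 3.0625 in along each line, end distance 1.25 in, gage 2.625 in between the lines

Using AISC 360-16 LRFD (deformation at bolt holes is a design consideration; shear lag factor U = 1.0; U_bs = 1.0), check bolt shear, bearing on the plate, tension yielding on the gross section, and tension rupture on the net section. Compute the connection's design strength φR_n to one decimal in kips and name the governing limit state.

123.4 kips (net-section rupture governs)

Bolt shear: A_b = π(0.875)²/4 = 0.60132 in². φR_n = 0.75 × 54 × 0.60132 × 10 × 1 = 243.5 kips.
Bearing (0.375 in plate, F_u = 65 ksi): end bolts L_c = 1.25 − 0.9375/2 = 0.78125, R_n = min(1.2×0.78125×0.375×65, 2.4×0.875×0.375×65) = 22.852 kips/bolt; interior L_c = 3.0625 − 0.9375 = 2.125, R_n = 51.188 kips/bolt. φR_n = 0.75 × (2×22.852 + 8×51.188) = 341.4 kips.
Tension yield (gross): A_g = 8.75×0.375 = 3.2813 in². φR_n = 0.90 × 50 × 3.2813 = 147.7 kips.
Tension rupture (net): A_n = (8.75 − 2×1)×0.375 = 2.5313 in² (U = 1.0, A_e = A_n). φR_n = 0.75 × 65 × 2.5313 = 123.4 kips.
Governing: min(243.5, 341.4, 147.7, 123.4) = 123.4 kips → net-section rupture.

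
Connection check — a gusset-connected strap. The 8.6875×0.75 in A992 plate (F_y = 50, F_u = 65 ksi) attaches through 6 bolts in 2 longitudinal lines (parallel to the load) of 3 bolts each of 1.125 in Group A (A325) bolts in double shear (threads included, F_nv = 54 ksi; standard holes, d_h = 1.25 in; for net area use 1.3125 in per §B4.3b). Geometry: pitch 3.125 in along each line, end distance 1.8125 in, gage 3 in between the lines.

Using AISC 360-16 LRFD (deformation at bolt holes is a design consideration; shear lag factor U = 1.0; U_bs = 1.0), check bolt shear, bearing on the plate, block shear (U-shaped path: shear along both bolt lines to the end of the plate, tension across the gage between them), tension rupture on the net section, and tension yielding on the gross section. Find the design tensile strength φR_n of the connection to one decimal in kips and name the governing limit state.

Bolt shear: A_b = π(1.125)²/4 = 0.99402 in². φR_n = 0.75 × 54 × 0.99402 × 6 × 2 = 483.1 kips.
Bearing (0.75 in plate, F_u = 65 ksi): end bolts L_c = 1.8125 − 1.25/2 = 1.1875, R_n = min(1.2×1.1875×0.75×65, 2.4×1.125×0.75×65) = 69.469 kips/bolt; interior L_c = 3.125 − 1.25 = 1.875, R_n = 109.69 kips/bolt. φR_n = 0.75 × (2×69.469 + 4×109.69) = 433.3 kips.
Block shear: shear path 2×[1.8125+2×3.125] = 2×8.0625 in, A_gv = 12.094, A_nv = 2×(8.0625 − 2.5×1.3125)×0.75 = 7.1719 in²; tension across gage: (3 − 1×1.3125)×0.75 = 1.2656 in². R_n = min(0.6×65×7.1719, 0.6×50×12.094) + 1.0×65×1.2656 = min(279.7, 362.82) + 82.264 = 361.96 kips. φR_n = 0.75 × 361.96 = 271.5 kips.
Tension rupture (net): A_n = (8.6875 − 2×1.3125)×0.75 = 4.5469 in² (U = 1.0, A_e = A_n). φR_n = 0.75 × 65 × 4.5469 = 221.7 kips.
Tension yield (gross): A_g = 8.6875×0.75 = 6.5156 in². φR_n = 0.90 × 50 × 6.5156 = 293.2 kips.
Governing: min(483.1, 433.3, 271.5, 221.7, 293.2) = 221.7 kips → net-section rupture.

221.7 kips (net-section rupture governs)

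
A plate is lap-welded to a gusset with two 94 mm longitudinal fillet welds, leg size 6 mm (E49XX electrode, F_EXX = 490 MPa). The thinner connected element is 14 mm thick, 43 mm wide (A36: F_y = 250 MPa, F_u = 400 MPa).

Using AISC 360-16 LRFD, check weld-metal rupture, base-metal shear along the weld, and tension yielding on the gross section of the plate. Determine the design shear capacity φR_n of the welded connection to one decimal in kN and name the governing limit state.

135.5 kN (gross-section yield governs)

Weld metal: throat = 0.707×6 = 4.242 mm, L = 2×94 = 188 mm. φR_n = 0.75 × 0.6 × 490 × 4.242 × 188 = 175.8 kN.
Base metal shear (14 mm plate): yield φR_n = 1.0×0.6×250×14×188 = 394.8 kN; rupture φR_n = 0.75×0.6×400×14×188 = 473.8 kN; take 394.8 kN (yield).
Tension yield (gross): A_g = 43×14 = 602 mm². φR_n = 0.90 × 250 × 602 = 135.5 kN.
Governing: min(175.8, 394.8, 135.5) = 135.5 kN → gross-section yield.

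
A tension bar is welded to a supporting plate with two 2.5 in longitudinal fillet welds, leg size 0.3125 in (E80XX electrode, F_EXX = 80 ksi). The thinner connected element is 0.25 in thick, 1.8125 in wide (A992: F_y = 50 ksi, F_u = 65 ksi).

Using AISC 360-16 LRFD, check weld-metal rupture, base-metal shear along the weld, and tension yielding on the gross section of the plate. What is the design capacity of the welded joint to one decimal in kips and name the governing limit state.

20.4 kips (gross-section yield governs)

Weld metal: throat = 0.707×0.3125 = 0.22094 in, L = 2×2.5 = 5 in. φR_n = 0.75 × 0.6 × 80 × 0.22094 × 5 = 39.8 kips.
Base metal shear (0.25 in plate): yield φR_n = 1.0×0.6×50×0.25×5 = 37.5 kips; rupture φR_n = 0.75×0.6×65×0.25×5 = 36.6 kips; take 36.6 kips (rupture).
Tension yield (gross): A_g = 1.8125×0.25 = 0.45313 in². φR_n = 0.90 × 50 × 0.45313 = 20.4 kips.
Governing: min(39.8, 36.6, 20.4) = 20.4 kips → gross-section yield.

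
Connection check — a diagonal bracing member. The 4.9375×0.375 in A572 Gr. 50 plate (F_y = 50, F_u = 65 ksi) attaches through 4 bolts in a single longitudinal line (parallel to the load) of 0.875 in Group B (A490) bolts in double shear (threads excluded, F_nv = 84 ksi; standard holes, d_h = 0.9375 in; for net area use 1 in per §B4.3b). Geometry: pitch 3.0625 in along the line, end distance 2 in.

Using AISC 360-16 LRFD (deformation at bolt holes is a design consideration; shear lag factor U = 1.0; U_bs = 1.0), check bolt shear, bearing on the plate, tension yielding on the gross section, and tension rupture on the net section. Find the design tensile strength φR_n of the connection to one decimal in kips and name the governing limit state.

Bolt shear: A_b = π(0.875)²/4 = 0.60132 in². φR_n = 0.75 × 84 × 0.60132 × 4 × 2 = 303.1 kips.
Bearing (0.375 in plate, F_u = 65 ksi): end bolts L_c = 2 − 0.9375/2 = 1.53125, R_n = min(1.2×1.53125×0.375×65, 2.4×0.875×0.375×65) = 44.789 kips/bolt; interior L_c = 3.0625 − 0.9375 = 2.125, R_n = 51.188 kips/bolt. φR_n = 0.75 × (1×44.789 + 3×51.188) = 148.8 kips.
Tension yield (gross): A_g = 4.9375×0.375 = 1.8516 in². φR_n = 0.90 × 50 × 1.8516 = 83.3 kips.
Tension rupture (net): A_n = (4.9375 − 1×1)×0.375 = 1.4766 in² (U = 1.0, A_e = A_n). φR_n = 0.75 × 65 × 1.4766 = 72.0 kips.
Governing: min(303.1, 148.8, 83.3, 72.0) = 72.0 kips → net-section rupture.

72.0 kips (net-section rupture governs)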